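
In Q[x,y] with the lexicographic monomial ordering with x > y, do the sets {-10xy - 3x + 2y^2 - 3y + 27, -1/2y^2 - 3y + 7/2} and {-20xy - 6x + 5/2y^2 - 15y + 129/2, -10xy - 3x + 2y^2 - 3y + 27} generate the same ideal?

For a fixed monomial order, each ideal has a unique reduced Gröbner basis; comparing bases decides equality.
Buchberger on the first generating set:
f_1 = -10xy - 3x + 2y^2 - 3y + 27, LT = xy.
f_2 = -1/2y^2 - 3y + 7/2, LT = y^2.

S(f_1,f_2): lcm = xy^2. S = -57/10xy + 7x - 1/5y^3 + 3/10y^2 - 27/10y.
  leading term xy: subtract (57/100)·f_1 from -57/10xy + 7x - 1/5y^3 + 3/10y^2 - 27/10y → 871/100x - 1/5y^3 - 21/25y^2 - 99/100y - 1539/100
  leading term x: no divisor's leading term divides it; move 871/100x to the remainder.
  leading term y^3: subtract (2/5y)·f_2 from -1/5y^3 - 21/25y^2 - 99/100y - 1539/100 → 9/25y^2 - 239/100y - 1539/100
  leading term y^2: subtract (-18/25)·f_2 from 9/25y^2 - 239/100y - 1539/100 → -91/20y - 1287/100
  leading term y: no divisor's leading term divides it; move -91/20y to the remainder.
  leading term 1: no divisor's leading term divides it; move -1287/100 to the remainder.
  remainder 871/100x - 91/20y - 1287/100 ≠ 0; add g_3 = 871/100x - 91/20y - 1287/100 to the basis.

The other S-polynomials (S(f_1,g_3), S(f_2,g_3)) all reduce to 0 modulo the current basis, so we have a Gröbner basis.
Inter-reduce: drop elements whose leading term is divisible by another's, tail-reduce, and make monic.
Reduced Gröbner basis: {x - 35/67y - 99/67, y^2 + 6y - 7}.

Buchberger on the second generating set:
h_1 = -20xy - 6x + 5/2y^2 - 15y + 129/2, LT = xy.
h_2 = -10xy - 3x + 2y^2 - 3y + 27, LT = xy.

S(h_1,h_2): lcm = xy. S = 3/40y^2 + 9/20y - 21/40.
  leading term y^2: no divisor's leading term divides it; move 3/40y^2 to the remainder.
  leading term y: no divisor's leading term divides it; move 9/20y to the remainder.
  leading term 1: no divisor's leading term divides it; move -21/40 to the remainder.
  remainder 3/40y^2 + 9/20y - 21/40 ≠ 0; add k_3 = 3/40y^2 + 9/20y - 21/40 to the basis.

S(h_1,k_3): lcm = xy^2. S = -57/10xy + 7x - 1/8y^3 + 3/4y^2 - 129/40y.
  leading term xy: subtract (57/200)·h_1 from -57/10xy + 7x - 1/8y^3 + 3/4y^2 - 129/40y → 871/100x - 1/8y^3 + 3/80y^2 + 21/20y - 7353/400
  leading term x: no divisor's leading term divides it; move 871/100x to the remainder.
  leading term y^3: subtract (-5/3y)·k_3 from -1/8y^3 + 3/80y^2 + 21/20y - 7353/400 → 63/80y^2 + 7/40y - 7353/400
  leading term y^2: subtract (21/2)·k_3 from 63/80y^2 + 7/40y - 7353/400 → -91/20y - 1287/100
  leading term y: no divisor's leading term divides it; move -91/20y to the remainder.
  leading term 1: no divisor's leading term divides it; move -1287/100 to the remainder.
  remainder 871/100x - 91/20y - 1287/100 ≠ 0; add k_4 = 871/100x - 91/20y - 1287/100 to the basis.

The other S-polynomials (S(h_2,k_3), S(h_1,k_4), S(h_2,k_4), S(k_3,k_4)) all reduce to 0 modulo the current basis, so we have a Gröbner basis.
Inter-reduce: drop elements whose leading term is divisible by another's, tail-reduce, and make monic.
Reduced Gröbner basis: {x - 35/67y - 99/67, y^2 + 6y - 7}.

The two bases agree; hence the ideals are identical.

Yes, the ideals are equal.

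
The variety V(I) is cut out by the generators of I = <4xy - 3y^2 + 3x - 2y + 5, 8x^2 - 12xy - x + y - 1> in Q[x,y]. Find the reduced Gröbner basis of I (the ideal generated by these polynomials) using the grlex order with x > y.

f_1 = 4xy - 3y^2 + 3x - 2y + 5, LT = xy.
f_2 = 8x^2 - 12xy - x + y - 1, LT = x^2.

S(f_1,f_2): lcm = x^2y. S = 3/4xy^2 + 3/4x^2 - 3/8xy - 1/8y^2 + 5/4x + 1/8y.
  leading term xy^2: subtract (3/16y)·f_1 from 3/4xy^2 + 3/4x^2 - 3/8xy - 1/8y^2 + 5/4x + 1/8y → 9/16y^3 + 3/4x^2 - 15/16xy + 1/4y^2 + 5/4x - 13/16y
  leading term y^3: no divisor's leading term divides it; move 9/16y^3 to the remainder.
  leading term x^2: subtract (3/32)·f_2 from 3/4x^2 - 15/16xy + 1/4y^2 + 5/4x - 13/16y → 3/16xy + 1/4y^2 + 43/32x - 29/32y + 3/32
  leading term xy: subtract (3/64)·f_1 from 3/16xy + 1/4y^2 + 43/32x - 29/32y + 3/32 → 25/64y^2 + 77/64x - 13/16y - 9/64
  leading term y^2: no divisor's leading term divides it; move 25/64y^2 to the remainder.
  leading term x: no divisor's leading term divides it; move 77/64x to the remainder.
  leading term y: no divisor's leading term divides it; move -13/16y to the remainder.
  leading term 1: no divisor's leading term divides it; move -9/64 to the remainder.
  remainder 9/16y^3 + 25/64y^2 + 77/64x - 13/16y - 9/64 ≠ 0; add g_3 = 9/16y^3 + 25/64y^2 + 77/64x - 13/16y - 9/64 to the basis.

The other S-polynomials (S(f_1,g_3), S(f_2,g_3)) all reduce to 0 modulo the current basis, so we have a Gröbner basis.

G = {y^3 + 25/36y^2 + 77/36x - 13/9y - 1/4, x^2 - 9/8y^2 + x - 5/8y + 7/4, xy - 3/4y^2 + 3/4x - 1/2y + 5/4}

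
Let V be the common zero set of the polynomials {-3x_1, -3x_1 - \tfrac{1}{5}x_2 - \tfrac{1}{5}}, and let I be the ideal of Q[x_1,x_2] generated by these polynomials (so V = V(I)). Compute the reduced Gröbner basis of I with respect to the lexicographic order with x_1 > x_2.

This is the nonlinear analogue of row-reducing a linear system.

f_1 = -3x_1, LT = x_1.
f_2 = -3x_1 - \tfrac{1}{5}x_2 - \tfrac{1}{5}, LT = x_1.

S(f_1,f_2): lcm = x_1. S = -\tfrac{1}{15}x_2 - \tfrac{1}{15}.
  leading term x_2: no divisor's leading term divides it; move -\tfrac{1}{15}x_2 to the remainder.
  leading term 1: no divisor's leading term divides it; move -\tfrac{1}{15} to the remainder.
  remainder -\tfrac{1}{15}x_2 - \tfrac{1}{15} ≠ 0; add g_3 = -\tfrac{1}{15}x_2 - \tfrac{1}{15} to the basis.

The other S-polynomials (S(f_1,g_3), S(f_2,g_3)) all reduce to 0 modulo the current basis, so we have a Gröbner basis.
Inter-reduce: drop elements whose leading term is divisible by another's, tail-reduce, and make monic.

G = {x_1, x_2 + 1}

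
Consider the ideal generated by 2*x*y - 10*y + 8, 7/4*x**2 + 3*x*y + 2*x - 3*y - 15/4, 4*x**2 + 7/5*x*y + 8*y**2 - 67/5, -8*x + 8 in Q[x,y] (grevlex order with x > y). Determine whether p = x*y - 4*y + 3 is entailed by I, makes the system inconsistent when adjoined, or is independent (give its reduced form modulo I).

First compute the reduced Gröbner basis of I by Buchberger's algorithm.
f_1 = 2*x*y - 10*y + 8, LT = x*y.
f_2 = 7/4*x**2 + 3*x*y + 2*x - 3*y - 15/4, LT = x**2.
f_3 = 4*x**2 + 7/5*x*y + 8*y**2 - 67/5, LT = x**2.
f_4 = -8*x + 8, LT = x.

S(f_1,f_2): lcm = x**2*y. S = -12/7*x*y**2 - 43/7*x*y + 12/7*y**2 + 4*x + 15/7*y.
  reduce S modulo (f_1, f_2, f_3, f_4):
  remainder -48/7*y**2 - 152/7*y + 200/7 ≠ 0; add h_5 = -48/7*y**2 - 152/7*y + 200/7 to the basis.

S(f_1,f_3): lcm = x**2*y. S = -7/20*x*y**2 - 2*y**3 - 5*x*y + 4*x + 67/20*y.
  reduce S modulo (f_1, f_2, f_3, f_4, h_5):
  remainder -3103/72*y + 3103/72 ≠ 0; add h_6 = -3103/72*y + 3103/72 to the basis.

The other S-polynomials (S(f_1,f_4), S(f_2,f_3), S(f_2,f_4), S(f_3,f_4), S(f_1,h_5), S(f_2,h_5), S(f_3,h_5), S(f_4,h_5), S(f_1,h_6), S(f_2,h_6), S(f_3,h_6), S(f_4,h_6), S(h_5,h_6)) all reduce to 0 modulo the current basis, so we have a Gröbner basis.
Inter-reduce: drop elements whose leading term is divisible by another's, tail-reduce, and make monic.
Reduced Gröbner basis: {x - 1, y - 1}.
Label its elements g_1 = x - 1, g_2 = y - 1.

Reduce p = x*y - 4*y + 3 modulo G:
  leading term x*y: subtract (y)·g_1 from x*y - 4*y + 3 → -3*y + 3
  leading term y: subtract (-3)·g_2 from -3*y + 3 → 0
  normal form = 0.
Since the normal form is 0, p ∈ I.

x*y - 4*y + 3 lies in I (it reduces to 0).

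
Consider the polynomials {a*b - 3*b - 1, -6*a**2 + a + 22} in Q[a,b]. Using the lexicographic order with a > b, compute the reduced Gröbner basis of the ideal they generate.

G = {a + 29/6*b + 17/6, b**2 + 35/29*b + 6/29}

This is the nonlinear analogue of row-reducing a linear system.

f_1 = a*b - 3*b - 1, LT = a*b.
f_2 = -6*a**2 + a + 22, LT = a**2.

S(f_1,f_2): lcm = a**2*b. S = -17/6*a*b - a + 11/3*b.
  leading term a*b: subtract (-17/6)·f_1 from -17/6*a*b - a + 11/3*b → -a - 29/6*b - 17/6
  leading term a: no divisor's leading term divides it; move -a to the remainder.
  leading term b: no divisor's leading term divides it; move -29/6*b to the remainder.
  leading term 1: no divisor's leading term divides it; move -17/6 to the remainder.
  remainder -a - 29/6*b - 17/6 ≠ 0; add g_3 = -a - 29/6*b - 17/6 to the basis.

S(f_1,g_3): lcm = a*b. S = -29/6*b**2 - 35/6*b - 1.
  leading term b**2: no divisor's leading term divides it; move -29/6*b**2 to the remainder.
  leading term b: no divisor's leading term divides it; move -35/6*b to the remainder.
  leading term 1: no divisor's leading term divides it; move -1 to the remainder.
  remainder -29/6*b**2 - 35/6*b - 1 ≠ 0; add g_4 = -29/6*b**2 - 35/6*b - 1 to the basis.

The other S-polynomials (S(f_2,g_3), S(f_1,g_4), S(f_2,g_4), S(g_3,g_4)) all reduce to 0 modulo the current basis, so we have a Gröbner basis.
Inter-reduce: drop elements whose leading term is divisible by another's, tail-reduce, and make monic.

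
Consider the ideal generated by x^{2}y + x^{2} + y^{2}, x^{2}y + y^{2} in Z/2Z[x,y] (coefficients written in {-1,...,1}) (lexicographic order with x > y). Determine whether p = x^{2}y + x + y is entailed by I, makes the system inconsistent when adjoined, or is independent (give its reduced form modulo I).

x^{2}y + x + y is independent of I; its normal form modulo I is x + y.

First compute the reduced Gröbner basis of I by Buchberger's algorithm.
f_1 = x^{2}y + x^{2} + y^{2}, LT = x^{2}y.
f_2 = x^{2}y + y^{2}, LT = x^{2}y.

S(f_1,f_2): lcm = x^{2}y. S = x^{2}.
  leading term x^{2}: no divisor's leading term divides it; move x^{2} to the remainder.
  remainder x^{2} ≠ 0; add h_3 = x^{2} to the basis.

S(f_1,h_3): lcm = x^{2}y. S = x^{2} + y^{2}.
  leading term x^{2}: subtract (1)·h_3 from x^{2} + y^{2} → y^{2}
  leading term y^{2}: no divisor's leading term divides it; move y^{2} to the remainder.
  remainder y^{2} ≠ 0; add h_4 = y^{2} to the basis.

The other S-polynomials (S(f_2,h_3), S(f_1,h_4), S(f_2,h_4), S(h_3,h_4)) all reduce to 0 modulo the current basis, so we have a Gröbner basis.
Inter-reduce: drop elements whose leading term is divisible by another's, tail-reduce, and make monic.
Reduced Gröbner basis: {x^{2}, y^{2}}.
Label its elements g_1 = x^{2}, g_2 = y^{2}.

Reduce p = x^{2}y + x + y modulo G:
  leading term x^{2}y: subtract (y)·g_1 from x^{2}y + x + y → x + y
  leading term x: no divisor's leading term divides it; move x to the remainder.
  leading term y: no divisor's leading term divides it; move y to the remainder.
  normal form = x + y.
The normal form is nonzero, so p ∉ I. Since p minus its normal form lies in I, I + (p) = I + (r) where r = x + y; decide whether this ideal is the whole ring.
Run Buchberger on G together with r (pairs among the g_i already reduce to 0 since G is a Gröbner basis):
g_1 = x^{2}, LT = x^{2}.
g_2 = y^{2}, LT = y^{2}.
r = x + y, LT = x.

The S-polynomials (S(g_1,g_2), S(g_1,r), S(g_2,r)) all reduce to 0 modulo the current basis, so we have a Gröbner basis.
Inter-reduce: drop elements whose leading term is divisible by another's, tail-reduce, and make monic.
Reduced Gröbner basis: {x + y, y^{2}}.
The reduced Gröbner basis of I + (p) is {x + y, y^{2}} ≠ {1}, a proper ideal, so the enlarged system stays consistent: p is independent of I, with normal form x + y.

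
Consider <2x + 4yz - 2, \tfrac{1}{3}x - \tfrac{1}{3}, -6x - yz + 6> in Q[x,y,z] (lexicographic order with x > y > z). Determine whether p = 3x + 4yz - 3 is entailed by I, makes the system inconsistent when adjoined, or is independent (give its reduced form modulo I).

3x + 4yz - 3 lies in I (it reduces to 0).

First compute the reduced Gröbner basis of I by Buchberger's algorithm.
f_1 = 2x + 4yz - 2, LT = x.
f_2 = \tfrac{1}{3}x - \tfrac{1}{3}, LT = x.
f_3 = -6x - yz + 6, LT = x.

S(f_1,f_2): lcm = x. S = 2yz.
  leading term yz: no divisor's leading term divides it; move 2yz to the remainder.
  remainder 2yz ≠ 0; add h_4 = 2yz to the basis.

The other S-polynomials (S(f_1,f_3), S(f_2,f_3), S(f_1,h_4), S(f_2,h_4), S(f_3,h_4)) all reduce to 0 modulo the current basis, so we have a Gröbner basis.
Inter-reduce: drop elements whose leading term is divisible by another's, tail-reduce, and make monic.
Reduced Gröbner basis: {x - 1, yz}.
Label its elements g_1 = x - 1, g_2 = yz.

Reduce p = 3x + 4yz - 3 modulo G:
  leading term x: subtract (3)·g_1 from 3x + 4yz - 3 → 4yz
  leading term yz: subtract (4)·g_2 from 4yz → 0
  normal form = 0.
Since the normal form is 0, p ∈ I.

Ideal membership is decidable via reduction modulo a Gröbner basis.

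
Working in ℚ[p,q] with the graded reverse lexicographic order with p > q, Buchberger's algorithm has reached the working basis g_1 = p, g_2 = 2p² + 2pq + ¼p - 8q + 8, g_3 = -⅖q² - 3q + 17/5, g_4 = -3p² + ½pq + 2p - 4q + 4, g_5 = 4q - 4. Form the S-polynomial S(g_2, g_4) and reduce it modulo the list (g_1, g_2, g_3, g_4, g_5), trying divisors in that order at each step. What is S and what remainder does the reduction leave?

lcm(LM(g_2), LM(g_4)) = p².
S = (lcm/LT(g_2))·g_2 − (lcm/LT(g_4))·g_4 = 7/6pq + 19/24p - 16/3q + 16/3.
Reduce S modulo (g_1, g_2, g_3, g_4, g_5) in that order:
  leading term pq: subtract (7/6q)·g_1 from 7/6pq + 19/24p - 16/3q + 16/3 → 19/24p - 16/3q + 16/3
  leading term p: subtract (19/24)·g_1 from 19/24p - 16/3q + 16/3 → -16/3q + 16/3
  leading term q: subtract (-4/3)·g_5 from -16/3q + 16/3 → 0
The remainder is 0, so this S-polynomial contributes no new basis element.
This is the inner loop of Buchberger's algorithm — each nonzero remainder becomes a new basis element.

S(g_2, g_4) = 7/6pq + 19/24p - 16/3q + 16/3; remainder on division = 0.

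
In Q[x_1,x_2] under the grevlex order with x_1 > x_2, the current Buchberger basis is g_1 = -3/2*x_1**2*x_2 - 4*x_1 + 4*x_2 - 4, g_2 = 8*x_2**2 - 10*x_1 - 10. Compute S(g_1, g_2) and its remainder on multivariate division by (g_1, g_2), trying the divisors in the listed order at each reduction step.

lcm(LM(g_1), LM(g_2)) = x_1**2*x_2**2.
S = (lcm/LT(g_1))·g_1 − (lcm/LT(g_2))·g_2 = 5/4*x_1**3 + 5/4*x_1**2 + 8/3*x_1*x_2 - 8/3*x_2**2 + 8/3*x_2.
Reduce S modulo (g_1, g_2) in that order:
  leading term x_1**3: no divisor's leading term divides it; move 5/4*x_1**3 to the remainder.
  leading term x_1**2: no divisor's leading term divides it; move 5/4*x_1**2 to the remainder.
  leading term x_1*x_2: no divisor's leading term divides it; move 8/3*x_1*x_2 to the remainder.
  leading term x_2**2: subtract (-1/3)·g_2 from -8/3*x_2**2 + 8/3*x_2 → -10/3*x_1 + 8/3*x_2 - 10/3
  leading term x_1: no divisor's leading term divides it; move -10/3*x_1 to the remainder.
  leading term x_2: no divisor's leading term divides it; move 8/3*x_2 to the remainder.
  leading term 1: no divisor's leading term divides it; move -10/3 to the remainder.
The remainder 5/4*x_1**3 + 5/4*x_1**2 + 8/3*x_1*x_2 - 10/3*x_1 + 8/3*x_2 - 10/3 is nonzero, so it would be added as the next basis element.

S(g_1, g_2) = 5/4*x_1**3 + 5/4*x_1**2 + 8/3*x_1*x_2 - 8/3*x_2**2 + 8/3*x_2; remainder on division = 5/4*x_1**3 + 5/4*x_1**2 + 8/3*x_1*x_2 - 10/3*x_1 + 8/3*x_2 - 10/3.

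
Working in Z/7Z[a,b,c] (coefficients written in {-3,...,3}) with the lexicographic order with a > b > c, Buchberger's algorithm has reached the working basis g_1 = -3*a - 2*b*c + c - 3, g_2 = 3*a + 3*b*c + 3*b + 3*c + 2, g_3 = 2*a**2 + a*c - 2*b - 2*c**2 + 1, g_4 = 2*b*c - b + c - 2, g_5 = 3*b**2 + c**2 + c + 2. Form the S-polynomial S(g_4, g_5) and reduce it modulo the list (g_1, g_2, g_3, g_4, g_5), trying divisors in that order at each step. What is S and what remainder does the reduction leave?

lcm(LM(g_4), LM(g_5)) = b**2*c.
S = (lcm/LT(g_4))·g_4 − (lcm/LT(g_5))·g_5 = 3*b**2 - 3*b*c - b + 2*c**3 + 2*c**2 - 3*c.
Reduce S modulo (g_1, g_2, g_3, g_4, g_5) in that order:
  leading term b**2: subtract (1)·g_5 from 3*b**2 - 3*b*c - b + 2*c**3 + 2*c**2 - 3*c → -3*b*c - b + 2*c**3 + c**2 + 3*c - 2
  leading term b*c: subtract (2)·g_4 from -3*b*c - b + 2*c**3 + c**2 + 3*c - 2 → b + 2*c**3 + c**2 + c + 2
  leading term b: no divisor's leading term divides it; move b to the remainder.
  leading term c**3: no divisor's leading term divides it; move 2*c**3 to the remainder.
  leading term c**2: no divisor's leading term divides it; move c**2 to the remainder.
  leading term c: no divisor's leading term divides it; move c to the remainder.
  leading term 1: no divisor's leading term divides it; move 2 to the remainder.
The remainder b + 2*c**3 + c**2 + c + 2 is nonzero, so it would be added as the next basis element.

S(g_4, g_5) = 3*b**2 - 3*b*c - b + 2*c**3 + 2*c**2 - 3*c; remainder on division = b + 2*c**3 + c**2 + c + 2.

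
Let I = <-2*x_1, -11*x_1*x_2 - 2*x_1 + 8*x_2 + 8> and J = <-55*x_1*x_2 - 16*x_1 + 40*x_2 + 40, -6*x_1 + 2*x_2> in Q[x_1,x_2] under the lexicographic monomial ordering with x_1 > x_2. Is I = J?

No, the ideals differ.

For a fixed monomial order, each ideal has a unique reduced Gröbner basis; comparing bases decides equality.
Buchberger on the first generating set:
f_1 = -2*x_1, LT = x_1.
f_2 = -11*x_1*x_2 - 2*x_1 + 8*x_2 + 8, LT = x_1*x_2.

S(f_1,f_2): lcm = x_1*x_2. S = -2/11*x_1 + 8/11*x_2 + 8/11.
  leading term x_1: subtract (1/11)·f_1 from -2/11*x_1 + 8/11*x_2 + 8/11 → 8/11*x_2 + 8/11
  leading term x_2: no divisor's leading term divides it; move 8/11*x_2 to the remainder.
  leading term 1: no divisor's leading term divides it; move 8/11 to the remainder.
  remainder 8/11*x_2 + 8/11 ≠ 0; add g_3 = 8/11*x_2 + 8/11 to the basis.

The other S-polynomials (S(f_1,g_3), S(f_2,g_3)) all reduce to 0 modulo the current basis, so we have a Gröbner basis.
Inter-reduce: drop elements whose leading term is divisible by another's, tail-reduce, and make monic.
Reduced Gröbner basis: {x_1, x_2 + 1}.

Buchberger on the second generating set:
h_1 = -55*x_1*x_2 - 16*x_1 + 40*x_2 + 40, LT = x_1*x_2.
h_2 = -6*x_1 + 2*x_2, LT = x_1.

S(h_1,h_2): lcm = x_1*x_2. S = 16/55*x_1 + 1/3*x_2**2 - 8/11*x_2 - 8/11.
  leading term x_1: subtract (-8/165)·h_2 from 16/55*x_1 + 1/3*x_2**2 - 8/11*x_2 - 8/11 → 1/3*x_2**2 - 104/165*x_2 - 8/11
  leading term x_2**2: no divisor's leading term divides it; move 1/3*x_2**2 to the remainder.
  leading term x_2: no divisor's leading term divides it; move -104/165*x_2 to the remainder.
  leading term 1: no divisor's leading term divides it; move -8/11 to the remainder.
  remainder 1/3*x_2**2 - 104/165*x_2 - 8/11 ≠ 0; add k_3 = 1/3*x_2**2 - 104/165*x_2 - 8/11 to the basis.

The other S-polynomials (S(h_1,k_3), S(h_2,k_3)) all reduce to 0 modulo the current basis, so we have a Gröbner basis.
Inter-reduce: drop elements whose leading term is divisible by another's, tail-reduce, and make monic.
Reduced Gröbner basis: {x_1 - 1/3*x_2, x_2**2 - 104/55*x_2 - 24/11}.

Since the reduced bases disagree, the two ideals are not the same.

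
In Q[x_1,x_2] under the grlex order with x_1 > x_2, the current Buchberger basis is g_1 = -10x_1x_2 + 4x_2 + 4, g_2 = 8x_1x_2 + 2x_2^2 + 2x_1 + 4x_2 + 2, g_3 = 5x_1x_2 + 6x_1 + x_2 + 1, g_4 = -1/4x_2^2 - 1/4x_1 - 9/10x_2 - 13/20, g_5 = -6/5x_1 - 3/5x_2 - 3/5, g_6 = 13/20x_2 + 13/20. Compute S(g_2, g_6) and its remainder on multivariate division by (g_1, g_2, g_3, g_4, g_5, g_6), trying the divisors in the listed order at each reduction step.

S(g_2, g_6) = 1/4x_2^2 - 3/4x_1 + 1/2x_2 + 1/4; remainder on division = 0.

lcm(LM(g_2), LM(g_6)) = x_1x_2.
S = (lcm/LT(g_2))·g_2 − (lcm/LT(g_6))·g_6 = 1/4x_2^2 - 3/4x_1 + 1/2x_2 + 1/4.
Reduce S modulo (g_1, g_2, g_3, g_4, g_5, g_6) in that order:
  leading term x_2^2: subtract (-1)·g_4 from 1/4x_2^2 - 3/4x_1 + 1/2x_2 + 1/4 → -x_1 - 2/5x_2 - 2/5
  leading term x_1: subtract (5/6)·g_5 from -x_1 - 2/5x_2 - 2/5 → 1/10x_2 + 1/10
  leading term x_2: subtract (2/13)·g_6 from 1/10x_2 + 1/10 → 0
The remainder is 0, so this S-polynomial contributes no new basis element.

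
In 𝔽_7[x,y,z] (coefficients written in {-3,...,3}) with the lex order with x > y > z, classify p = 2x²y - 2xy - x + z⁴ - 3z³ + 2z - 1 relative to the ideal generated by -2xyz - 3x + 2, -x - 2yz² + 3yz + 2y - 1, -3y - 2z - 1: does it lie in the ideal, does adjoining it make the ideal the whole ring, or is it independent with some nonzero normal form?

First compute the reduced Gröbner basis of I by Buchberger's algorithm.
f_1 = -2xyz - 3x + 2, LT = xyz.
f_2 = -x - 2yz² + 3yz + 2y - 1, LT = x.
f_3 = -3y - 2z - 1, LT = y.

S(f_1,f_2): lcm = xyz. S = -2x - 2y²z³ + 3y²z² + 2y²z - yz - 1.
  reduce S modulo (f_1, f_2, f_3):
  remainder 3z⁵ + 2z⁴ - 3z³ + 3z² - z ≠ 0; add h_4 = 3z⁵ + 2z⁴ - 3z³ + 3z² - z to the basis.

The other S-polynomials (S(f_1,f_3), S(f_2,f_3), S(f_1,h_4), S(f_2,h_4), S(f_3,h_4)) all reduce to 0 modulo the current basis, so we have a Gröbner basis.
Inter-reduce: drop elements whose leading term is divisible by another's, tail-reduce, and make monic.
Reduced Gröbner basis: {x + z³ - z² - 3, y + 3z - 2, z⁵ + 3z⁴ - z³ + z² + 2z}.
Label its elements g_1 = x + z³ - z² - 3, g_2 = y + 3z - 2, g_3 = z⁵ + 3z⁴ - z³ + z² + 2z.

Reduce p = 2x²y - 2xy - x + z⁴ - 3z³ + 2z - 1 modulo G:
  leading term x²y: subtract (2xy)·g_1 from 2x²y - 2xy - x + z⁴ - 3z³ + 2z - 1 → -2xyz³ + 2xyz² - 3xy - x + z⁴ - 3z³ + 2z - 1
  leading term xyz³: subtract (-2yz³)·g_1 from -2xyz³ + 2xyz² - 3xy - x + z⁴ - 3z³ + 2z - 1 → 2xyz² - 3xy - x + 2yz⁶ - 2yz⁵ + yz³ + z⁴ - 3z³ + 2z - 1
  leading term xyz²: subtract (2yz²)·g_1 from 2xyz² - 3xy - x + 2yz⁶ - 2yz⁵ + yz³ + z⁴ - 3z³ + 2z - 1 → -3xy - x + 2yz⁶ + 3yz⁵ + 2yz⁴ + yz³ - yz² + z⁴ - 3z³ + 2z - 1
  leading term xy: subtract (-3y)·g_1 from -3xy - x + 2yz⁶ + 3yz⁵ + 2yz⁴ + yz³ - yz² + z⁴ - 3z³ + 2z - 1 → -x + 2yz⁶ + 3yz⁵ + 2yz⁴ - 3yz³ + 3yz² - 2y + z⁴ - 3z³ + 2z - 1
  leading term x: subtract (-1)·g_1 from -x + 2yz⁶ + 3yz⁵ + 2yz⁴ - 3yz³ + 3yz² - 2y + z⁴ - 3z³ + 2z - 1 → 2yz⁶ + 3yz⁵ + 2yz⁴ - 3yz³ + 3yz² - 2y + z⁴ - 2z³ - z² + 2z + 3
  leading term yz⁶: subtract (2z⁶)·g_2 from 2yz⁶ + 3yz⁵ + 2yz⁴ - 3yz³ + 3yz² - 2y + z⁴ - 2z³ - z² + 2z + 3 → 3yz⁵ + 2yz⁴ - 3yz³ + 3yz² - 2y + z⁷ - 3z⁶ + z⁴ - 2z³ - z² + 2z + 3
  leading term yz⁵: subtract (3z⁵)·g_2 from 3yz⁵ + 2yz⁴ - 3yz³ + 3yz² - 2y + z⁷ - 3z⁶ + z⁴ - 2z³ - z² + 2z + 3 → 2yz⁴ - 3yz³ + 3yz² - 2y + z⁷ + 2z⁶ - z⁵ + z⁴ - 2z³ - z² + 2z + 3
  leading term yz⁴: subtract (2z⁴)·g_2 from 2yz⁴ - 3yz³ + 3yz² - 2y + z⁷ + 2z⁶ - z⁵ + z⁴ - 2z³ - z² + 2z + 3 → -3yz³ + 3yz² - 2y + z⁷ + 2z⁶ - 2z⁴ - 2z³ - z² + 2z + 3
  leading term yz³: subtract (-3z³)·g_2 from -3yz³ + 3yz² - 2y + z⁷ + 2z⁶ - 2z⁴ - 2z³ - z² + 2z + 3 → 3yz² - 2y + z⁷ + 2z⁶ - z³ - z² + 2z + 3
  leading term yz²: subtract (3z²)·g_2 from 3yz² - 2y + z⁷ + 2z⁶ - z³ - z² + 2z + 3 → -2y + z⁷ + 2z⁶ - 3z³ - 2z² + 2z + 3
  leading term y: subtract (-2)·g_2 from -2y + z⁷ + 2z⁶ - 3z³ - 2z² + 2z + 3 → z⁷ + 2z⁶ - 3z³ - 2z² + z - 1
  leading term z⁷: subtract (z²)·g_3 from z⁷ + 2z⁶ - 3z³ - 2z² + z - 1 → -z⁶ + z⁵ - z⁴ + 2z³ - 2z² + z - 1
  leading term z⁶: subtract (-z)·g_3 from -z⁶ + z⁵ - z⁴ + 2z³ - 2z² + z - 1 → -3z⁵ - 2z⁴ + 3z³ + z - 1
  leading term z⁵: subtract (-3)·g_3 from -3z⁵ - 2z⁴ + 3z³ + z - 1 → 3z² - 1
  leading term z²: no divisor's leading term divides it; move 3z² to the remainder.
  leading term 1: no divisor's leading term divides it; move -1 to the remainder.
  normal form = 3z² - 1.
The normal form is nonzero, so p ∉ I. Since p minus its normal form lies in I, I + (p) = I + (r) where r = 3z² - 1; decide whether this ideal is the whole ring.
Run Buchberger on G together with r (pairs among the g_i already reduce to 0 since G is a Gröbner basis):
g_1 = x + z³ - z² - 3, LT = x.
g_2 = y + 3z - 2, LT = y.
g_3 = z⁵ + 3z⁴ - z³ + z² + 2z, LT = z⁵.
r = 3z² - 1, LT = z².

S(g_3,r): lcm = z⁵. S = 3z⁴ - 3z³ + z² + 2z.
  reduce S modulo (g_1, g_2, g_3, r):
  remainder z + 3 ≠ 0; add m_5 = z + 3 to the basis.

S(r,m_5): lcm = z². S = -3z + 2.
  reduce S modulo (g_1, g_2, g_3, r, m_5):
  remainder -3 ≠ 0; add m_6 = -3 to the basis.

The other S-polynomials (S(g_1,g_2), S(g_1,g_3), S(g_1,r), S(g_2,g_3), S(g_2,r), S(g_1,m_5), S(g_2,m_5), S(g_3,m_5), S(g_1,m_6), S(g_2,m_6), S(g_3,m_6), S(r,m_6), S(m_5,m_6)) all reduce to 0 modulo the current basis, so we have a Gröbner basis.
Inter-reduce: drop elements whose leading term is divisible by another's, tail-reduce, and make monic.
Reduced Gröbner basis: {1}.
The reduced Gröbner basis of I + (p) is {1}: the ideal is the whole ring, so the enlarged system has no common solution — adjoining p is inconsistent.

Ideal membership is decidable via reduction modulo a Gröbner basis.

Adjoining 2x²y - 2xy - x + z⁴ - 3z³ + 2z - 1 makes the ideal the whole ring: the system is inconsistent.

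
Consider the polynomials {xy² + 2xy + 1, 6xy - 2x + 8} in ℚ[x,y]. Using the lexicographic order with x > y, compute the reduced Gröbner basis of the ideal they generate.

G = {x - 12/7y - 19/7, y² + 5/4y + ¼}

f_1 = xy² + 2xy + 1, LT = xy².
f_2 = 6xy - 2x + 8, LT = xy.

S(f_1,f_2): lcm = xy². S = 7/3xy - 4/3y + 1.
  leading term xy: subtract (7/18)·f_2 from 7/3xy - 4/3y + 1 → 7/9x - 4/3y - 19/9
  leading term x: no divisor's leading term divides it; move 7/9x to the remainder.
  leading term y: no divisor's leading term divides it; move -4/3y to the remainder.
  leading term 1: no divisor's leading term divides it; move -19/9 to the remainder.
  remainder 7/9x - 4/3y - 19/9 ≠ 0; add g_3 = 7/9x - 4/3y - 19/9 to the basis.

S(f_1,g_3): lcm = xy². S = 2xy + 12/7y³ + 19/7y² + 1.
  leading term xy: subtract (⅓)·f_2 from 2xy + 12/7y³ + 19/7y² + 1 → ⅔x + 12/7y³ + 19/7y² - 5/3
  leading term x: subtract (6/7)·g_3 from ⅔x + 12/7y³ + 19/7y² - 5/3 → 12/7y³ + 19/7y² + 8/7y + 1/7
  leading term y³: no divisor's leading term divides it; move 12/7y³ to the remainder.
  leading term y²: no divisor's leading term divides it; move 19/7y² to the remainder.
  leading term y: no divisor's leading term divides it; move 8/7y to the remainder.
  leading term 1: no divisor's leading term divides it; move 1/7 to the remainder.
  remainder 12/7y³ + 19/7y² + 8/7y + 1/7 ≠ 0; add g_4 = 12/7y³ + 19/7y² + 8/7y + 1/7 to the basis.

S(f_2,g_3): lcm = xy. S = -⅓x + 12/7y² + 19/7y + 4/3.
  leading term x: subtract (-3/7)·g_3 from -⅓x + 12/7y² + 19/7y + 4/3 → 12/7y² + 15/7y + 3/7
  leading term y²: no divisor's leading term divides it; move 12/7y² to the remainder.
  leading term y: no divisor's leading term divides it; move 15/7y to the remainder.
  leading term 1: no divisor's leading term divides it; move 3/7 to the remainder.
  remainder 12/7y² + 15/7y + 3/7 ≠ 0; add g_5 = 12/7y² + 15/7y + 3/7 to the basis.

The other S-polynomials (S(f_1,g_4), S(f_2,g_4), S(g_3,g_4), S(f_1,g_5), S(f_2,g_5), S(g_3,g_5), S(g_4,g_5)) all reduce to 0 modulo the current basis, so we have a Gröbner basis.
Inter-reduce: drop elements whose leading term is divisible by another's, tail-reduce, and make monic.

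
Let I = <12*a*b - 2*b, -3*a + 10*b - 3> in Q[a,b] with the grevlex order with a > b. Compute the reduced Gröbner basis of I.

G = {b**2 - 7/20*b, a - 10/3*b + 1}

The reduced Gröbner basis is the canonical form of the ideal for this ordering.

f_1 = 12*a*b - 2*b, LT = a*b.
f_2 = -3*a + 10*b - 3, LT = a.

S(f_1,f_2): lcm = a*b. S = 10/3*b**2 - 7/6*b.
  reduce S modulo (f_1, f_2):
  remainder 10/3*b**2 - 7/6*b ≠ 0; add g_3 = 10/3*b**2 - 7/6*b to the basis.

The other S-polynomials (S(f_1,g_3), S(f_2,g_3)) all reduce to 0 modulo the current basis, so we have a Gröbner basis.
Inter-reduce: drop elements whose leading term is divisible by another's, tail-reduce, and make monic.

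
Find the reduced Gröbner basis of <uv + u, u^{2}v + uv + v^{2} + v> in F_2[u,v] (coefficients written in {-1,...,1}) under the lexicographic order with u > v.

f_1 = uv + u, LT = uv.
f_2 = u^{2}v + uv + v^{2} + v, LT = u^{2}v.

S(f_1,f_2): lcm = u^{2}v. S = u^{2} + uv + v^{2} + v.
  leading term u^{2}: no divisor's leading term divides it; move u^{2} to the remainder.
  leading term uv: subtract (1)·f_1 from uv + v^{2} + v → u + v^{2} + v
  leading term u: no divisor's leading term divides it; move u to the remainder.
  leading term v^{2}: no divisor's leading term divides it; move v^{2} to the remainder.
  leading term v: no divisor's leading term divides it; move v to the remainder.
  remainder u^{2} + u + v^{2} + v ≠ 0; add g_3 = u^{2} + u + v^{2} + v to the basis.

S(f_1,g_3): lcm = u^{2}v. S = u^{2} + uv + v^{3} + v^{2}.
  leading term u^{2}: subtract (1)·g_3 from u^{2} + uv + v^{3} + v^{2} → uv + u + v^{3} + v
  leading term uv: subtract (1)·f_1 from uv + u + v^{3} + v → v^{3} + v
  leading term v^{3}: no divisor's leading term divides it; move v^{3} to the remainder.
  leading term v: no divisor's leading term divides it; move v to the remainder.
  remainder v^{3} + v ≠ 0; add g_4 = v^{3} + v to the basis.

The other S-polynomials (S(f_2,g_3), S(f_1,g_4), S(f_2,g_4), S(g_3,g_4)) all reduce to 0 modulo the current basis, so we have a Gröbner basis.
Inter-reduce: drop elements whose leading term is divisible by another's, tail-reduce, and make monic.

G = {u^{2} + u + v^{2} + v, uv + u, v^{3} + v}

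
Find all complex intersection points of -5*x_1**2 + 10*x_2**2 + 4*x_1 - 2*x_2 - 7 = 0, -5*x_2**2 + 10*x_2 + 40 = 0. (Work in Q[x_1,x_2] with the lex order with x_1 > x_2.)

Compute a lex Gröbner basis by Buchberger's algorithm.
f_1 = -5*x_1**2 + 4*x_1 + 10*x_2**2 - 2*x_2 - 7, LT = x_1**2.
f_2 = -5*x_2**2 + 10*x_2 + 40, LT = x_2**2.

The S-polynomials (S(f_1,f_2)) all reduce to 0 modulo the current basis, so we have a Gröbner basis.
Inter-reduce: drop elements whose leading term is divisible by another's, tail-reduce, and make monic.
Reduced Gröbner basis: {x_1**2 - 4/5*x_1 - 18/5*x_2 - 73/5, x_2**2 - 2*x_2 - 8}.

Since the basis is lex-ordered, x_2**2 - 2*x_2 - 8 is univariate in x_2. Its roots are {-2, 4}. Back-substituting each root into the other basis elements fixes the other coordinates.
  x_2 = -2: the earlier basis element becomes x_1**2 - 4/5*x_1 - 37/5 = 0, giving x_1 = 2/5 - 3*sqrt(21)/5, 2/5 + 3*sqrt(21)/5 — points (2/5 - 3*sqrt(21)/5, -2), (2/5 + 3*sqrt(21)/5, -2).
  x_2 = 4: the earlier basis element becomes x_1**2 - 4/5*x_1 - 29 = 0, giving x_1 = -5, 29/5 — points (-5, 4), (29/5, 4).
Each listed point satisfies every original equation (direct substitution).

{(2/5 - 3*sqrt(21)/5, -2), (2/5 + 3*sqrt(21)/5, -2), (-5, 4), (29/5, 4)}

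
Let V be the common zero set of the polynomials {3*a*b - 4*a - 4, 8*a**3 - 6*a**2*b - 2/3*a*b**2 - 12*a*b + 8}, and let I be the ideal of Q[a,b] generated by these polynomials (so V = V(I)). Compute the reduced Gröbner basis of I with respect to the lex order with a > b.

The reduced Gröbner basis is the canonical form of the ideal for this ordering.

f_1 = 3*a*b - 4*a - 4, LT = a*b.
f_2 = 8*a**3 - 6*a**2*b - 2/3*a*b**2 - 12*a*b + 8, LT = a**3.

S(f_1,f_2): lcm = a**3*b. S = -4/3*a**3 + 3/4*a**2*b**2 - 4/3*a**2 + 1/12*a*b**3 + 3/2*a*b**2 - b.
  reduce S modulo (f_1, f_2):
  remainder -4/3*a**2 + 4/3*a + 1/9*b**2 + b + 8/3 ≠ 0; add g_3 = -4/3*a**2 + 4/3*a + 1/9*b**2 + b + 8/3 to the basis.

S(f_1,g_3): lcm = a**2*b. S = -4/3*a**2 + a*b - 4/3*a + 1/12*b**3 + 3/4*b**2 + 2*b.
  reduce S modulo (f_1, f_2, g_3):
  remainder -4/3*a + 1/12*b**3 + 23/36*b**2 + b - 4/3 ≠ 0; add g_4 = -4/3*a + 1/12*b**3 + 23/36*b**2 + b - 4/3 to the basis.

S(f_1,g_4): lcm = a*b. S = -4/3*a + 1/16*b**4 + 23/48*b**3 + 3/4*b**2 - b - 4/3.
  reduce S modulo (f_1, f_2, g_3, g_4):
  remainder 1/16*b**4 + 19/48*b**3 + 1/9*b**2 - 2*b ≠ 0; add g_5 = 1/16*b**4 + 19/48*b**3 + 1/9*b**2 - 2*b to the basis.

The other S-polynomials (S(f_2,g_3), S(f_2,g_4), S(g_3,g_4), S(f_1,g_5), S(f_2,g_5), S(g_3,g_5), S(g_4,g_5)) all reduce to 0 modulo the current basis, so we have a Gröbner basis.
Inter-reduce: drop elements whose leading term is divisible by another's, tail-reduce, and make monic.

G = {a - 1/16*b**3 - 23/48*b**2 - 3/4*b + 1, b**4 + 19/3*b**3 + 16/9*b**2 - 32*b}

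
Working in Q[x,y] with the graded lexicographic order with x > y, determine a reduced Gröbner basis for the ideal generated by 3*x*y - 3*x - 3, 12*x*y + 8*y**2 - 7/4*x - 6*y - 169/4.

G = {x**2 - 113/41*x + 32/41*y + 8/41, x*y - x - 1, y**2 + 41/32*x - 3/4*y - 121/32}

f_1 = 3*x*y - 3*x - 3, LT = x*y.
f_2 = 12*x*y + 8*y**2 - 7/4*x - 6*y - 169/4, LT = x*y.

S(f_1,f_2): lcm = x*y. S = -2/3*y**2 - 41/48*x + 1/2*y + 121/48.
  leading term y**2: no divisor's leading term divides it; move -2/3*y**2 to the remainder.
  leading term x: no divisor's leading term divides it; move -41/48*x to the remainder.
  leading term y: no divisor's leading term divides it; move 1/2*y to the remainder.
  leading term 1: no divisor's leading term divides it; move 121/48 to the remainder.
  remainder -2/3*y**2 - 41/48*x + 1/2*y + 121/48 ≠ 0; add g_3 = -2/3*y**2 - 41/48*x + 1/2*y + 121/48 to the basis.

S(f_1,g_3): lcm = x*y**2. S = -41/32*x**2 - 1/4*x*y + 121/32*x - y.
  leading term x**2: no divisor's leading term divides it; move -41/32*x**2 to the remainder.
  leading term x*y: subtract (-1/12)·f_1 from -1/4*x*y + 121/32*x - y → 113/32*x - y - 1/4
  leading term x: no divisor's leading term divides it; move 113/32*x to the remainder.
  leading term y: no divisor's leading term divides it; move -y to the remainder.
  leading term 1: no divisor's leading term divides it; move -1/4 to the remainder.
  remainder -41/32*x**2 + 113/32*x - y - 1/4 ≠ 0; add g_4 = -41/32*x**2 + 113/32*x - y - 1/4 to the basis.

S(f_2,g_3): lcm = x*y**2. S = 2/3*y**3 - 41/32*x**2 + 29/48*x*y - 1/2*y**2 + 121/32*x - 169/48*y.
  leading term y**3: subtract (-y)·g_3 from 2/3*y**3 - 41/32*x**2 + 29/48*x*y - 1/2*y**2 + 121/32*x - 169/48*y → -41/32*x**2 - 1/4*x*y + 121/32*x - y
  leading term x**2: subtract (1)·g_4 from -41/32*x**2 - 1/4*x*y + 121/32*x - y → -1/4*x*y + 1/4*x + 1/4
  leading term x*y: subtract (-1/12)·f_1 from -1/4*x*y + 1/4*x + 1/4 → 0
  remainder 0.

S(f_1,g_4): lcm = x**2*y. S = -x**2 + 113/41*x*y - 32/41*y**2 - x - 8/41*y.
  leading term x**2: subtract (32/41)·g_4 from -x**2 + 113/41*x*y - 32/41*y**2 - x - 8/41*y → 113/41*x*y - 32/41*y**2 - 154/41*x + 24/41*y + 8/41
  leading term x*y: subtract (113/123)·f_1 from 113/41*x*y - 32/41*y**2 - 154/41*x + 24/41*y + 8/41 → -32/41*y**2 - x + 24/41*y + 121/41
  leading term y**2: subtract (48/41)·g_3 from -32/41*y**2 - x + 24/41*y + 121/41 → 0
  remainder 0.

S(f_2,g_4): lcm = x**2*y. S = 2/3*x*y**2 - 7/48*x**2 + 185/82*x*y - 32/41*y**2 - 169/48*x - 8/41*y.
  leading term x*y**2: subtract (2/9*y)·f_1 from 2/3*x*y**2 - 7/48*x**2 + 185/82*x*y - 32/41*y**2 - 169/48*x - 8/41*y → -7/48*x**2 + 719/246*x*y - 32/41*y**2 - 169/48*x + 58/123*y
  leading term x**2: subtract (14/123)·g_4 from -7/48*x**2 + 719/246*x*y - 32/41*y**2 - 169/48*x + 58/123*y → 719/246*x*y - 32/41*y**2 - 965/246*x + 24/41*y + 7/246
  leading term x*y: subtract (719/738)·f_1 from 719/246*x*y - 32/41*y**2 - 965/246*x + 24/41*y + 7/246 → -32/41*y**2 - x + 24/41*y + 121/41
  leading term y**2: subtract (48/41)·g_3 from -32/41*y**2 - x + 24/41*y + 121/41 → 0
  remainder 0.

S(g_3,g_4): leading monomials are coprime, so the S-polynomial reduces to 0 (Buchberger's first criterion).
Every S-polynomial of the final basis reduces to 0, so we have a Gröbner basis.
Inter-reduce: drop elements whose leading term is divisible by another's, tail-reduce, and make monic.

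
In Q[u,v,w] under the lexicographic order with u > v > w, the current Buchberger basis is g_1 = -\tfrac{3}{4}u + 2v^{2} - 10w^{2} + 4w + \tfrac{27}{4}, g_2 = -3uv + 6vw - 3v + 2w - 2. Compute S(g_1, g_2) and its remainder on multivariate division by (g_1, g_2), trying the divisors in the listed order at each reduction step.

S(g_1, g_2) = -\tfrac{8}{3}v^{3} + \tfrac{40}{3}vw^{2} - \tfrac{10}{3}vw - 10v + \tfrac{2}{3}w - \tfrac{2}{3}; remainder on division = -\tfrac{8}{3}v^{3} + \tfrac{40}{3}vw^{2} - \tfrac{10}{3}vw - 10v + \tfrac{2}{3}w - \tfrac{2}{3}.

lcm(LM(g_1), LM(g_2)) = uv.
S = (lcm/LT(g_1))·g_1 − (lcm/LT(g_2))·g_2 = -\tfrac{8}{3}v^{3} + \tfrac{40}{3}vw^{2} - \tfrac{10}{3}vw - 10v + \tfrac{2}{3}w - \tfrac{2}{3}.
Reduce S modulo (g_1, g_2) in that order:
  leading term v^{3}: no divisor's leading term divides it; move -\tfrac{8}{3}v^{3} to the remainder.
  leading term vw^{2}: no divisor's leading term divides it; move \tfrac{40}{3}vw^{2} to the remainder.
  leading term vw: no divisor's leading term divides it; move -\tfrac{10}{3}vw to the remainder.
  leading term v: no divisor's leading term divides it; move -10v to the remainder.
  leading term w: no divisor's leading term divides it; move \tfrac{2}{3}w to the remainder.
  leading term 1: no divisor's leading term divides it; move -\tfrac{2}{3} to the remainder.
The remainder -\tfrac{8}{3}v^{3} + \tfrac{40}{3}vw^{2} - \tfrac{10}{3}vw - 10v + \tfrac{2}{3}w - \tfrac{2}{3} is nonzero, so it would be added as the next basis element.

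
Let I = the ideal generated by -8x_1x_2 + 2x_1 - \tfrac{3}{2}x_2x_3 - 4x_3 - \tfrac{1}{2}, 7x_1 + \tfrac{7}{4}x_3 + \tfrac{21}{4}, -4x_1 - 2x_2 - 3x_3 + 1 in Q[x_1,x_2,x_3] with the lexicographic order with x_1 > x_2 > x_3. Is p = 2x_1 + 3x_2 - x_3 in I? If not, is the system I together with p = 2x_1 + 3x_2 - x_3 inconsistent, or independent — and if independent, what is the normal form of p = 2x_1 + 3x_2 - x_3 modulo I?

2x_1 + 3x_2 - x_3 is independent of I; its normal form modulo I is -\tfrac{9}{2}x_3 + \tfrac{9}{2}.

First compute the reduced Gröbner basis of I by Buchberger's algorithm.
f_1 = -8x_1x_2 + 2x_1 - \tfrac{3}{2}x_2x_3 - 4x_3 - \tfrac{1}{2}, LT = x_1x_2.
f_2 = 7x_1 + \tfrac{7}{4}x_3 + \tfrac{21}{4}, LT = x_1.
f_3 = -4x_1 - 2x_2 - 3x_3 + 1, LT = x_1.

S(f_1,f_2): lcm = x_1x_2. S = -\tfrac{1}{4}x_1 - \tfrac{1}{16}x_2x_3 - \tfrac{3}{4}x_2 + \tfrac{1}{2}x_3 + \tfrac{1}{16}.
  leading term x_1: subtract (-\tfrac{1}{28})·f_2 from -\tfrac{1}{4}x_1 - \tfrac{1}{16}x_2x_3 - \tfrac{3}{4}x_2 + \tfrac{1}{2}x_3 + \tfrac{1}{16} → -\tfrac{1}{16}x_2x_3 - \tfrac{3}{4}x_2 + \tfrac{9}{16}x_3 + \tfrac{1}{4}
  leading term x_2x_3: no divisor's leading term divides it; move -\tfrac{1}{16}x_2x_3 to the remainder.
  leading term x_2: no divisor's leading term divides it; move -\tfrac{3}{4}x_2 to the remainder.
  leading term x_3: no divisor's leading term divides it; move \tfrac{9}{16}x_3 to the remainder.
  leading term 1: no divisor's leading term divides it; move \tfrac{1}{4} to the remainder.
  remainder -\tfrac{1}{16}x_2x_3 - \tfrac{3}{4}x_2 + \tfrac{9}{16}x_3 + \tfrac{1}{4} ≠ 0; add h_4 = -\tfrac{1}{16}x_2x_3 - \tfrac{3}{4}x_2 + \tfrac{9}{16}x_3 + \tfrac{1}{4} to the basis.

S(f_1,f_3): lcm = x_1x_2. S = -\tfrac{1}{4}x_1 - \tfrac{1}{2}x_2^{2} - \tfrac{9}{16}x_2x_3 + \tfrac{1}{4}x_2 + \tfrac{1}{2}x_3 + \tfrac{1}{16}.
  leading term x_1: subtract (-\tfrac{1}{28})·f_2 from -\tfrac{1}{4}x_1 - \tfrac{1}{2}x_2^{2} - \tfrac{9}{16}x_2x_3 + \tfrac{1}{4}x_2 + \tfrac{1}{2}x_3 + \tfrac{1}{16} → -\tfrac{1}{2}x_2^{2} - \tfrac{9}{16}x_2x_3 + \tfrac{1}{4}x_2 + \tfrac{9}{16}x_3 + \tfrac{1}{4}
  leading term x_2^{2}: no divisor's leading term divides it; move -\tfrac{1}{2}x_2^{2} to the remainder.
  leading term x_2x_3: subtract (9)·h_4 from -\tfrac{9}{16}x_2x_3 + \tfrac{1}{4}x_2 + \tfrac{9}{16}x_3 + \tfrac{1}{4} → 7x_2 - \tfrac{9}{2}x_3 - 2
  leading term x_2: no divisor's leading term divides it; move 7x_2 to the remainder.
  leading term x_3: no divisor's leading term divides it; move -\tfrac{9}{2}x_3 to the remainder.
  leading term 1: no divisor's leading term divides it; move -2 to the remainder.
  remainder -\tfrac{1}{2}x_2^{2} + 7x_2 - \tfrac{9}{2}x_3 - 2 ≠ 0; add h_5 = -\tfrac{1}{2}x_2^{2} + 7x_2 - \tfrac{9}{2}x_3 - 2 to the basis.

S(f_2,f_3): lcm = x_1. S = -\tfrac{1}{2}x_2 - \tfrac{1}{2}x_3 + 1.
  leading term x_2: no divisor's leading term divides it; move -\tfrac{1}{2}x_2 to the remainder.
  leading term x_3: no divisor's leading term divides it; move -\tfrac{1}{2}x_3 to the remainder.
  leading term 1: no divisor's leading term divides it; move 1 to the remainder.
  remainder -\tfrac{1}{2}x_2 - \tfrac{1}{2}x_3 + 1 ≠ 0; add h_6 = -\tfrac{1}{2}x_2 - \tfrac{1}{2}x_3 + 1 to the basis.

S(f_1,h_5): lcm = x_1x_2^{2}. S = \tfrac{55}{4}x_1x_2 - 9x_1x_3 - 4x_1 + \tfrac{3}{16}x_2^{2}x_3 + \tfrac{1}{2}x_2x_3 + \tfrac{1}{16}x_2.
  leading term x_1x_2: subtract (-\tfrac{55}{32})·f_1 from \tfrac{55}{4}x_1x_2 - 9x_1x_3 - 4x_1 + \tfrac{3}{16}x_2^{2}x_3 + \tfrac{1}{2}x_2x_3 + \tfrac{1}{16}x_2 → -9x_1x_3 - \tfrac{9}{16}x_1 + \tfrac{3}{16}x_2^{2}x_3 - \tfrac{133}{64}x_2x_3 + \tfrac{1}{16}x_2 - \tfrac{55}{8}x_3 - \tfrac{55}{64}
  leading term x_1x_3: subtract (-\tfrac{9}{7}x_3)·f_2 from -9x_1x_3 - \tfrac{9}{16}x_1 + \tfrac{3}{16}x_2^{2}x_3 - \tfrac{133}{64}x_2x_3 + \tfrac{1}{16}x_2 - \tfrac{55}{8}x_3 - \tfrac{55}{64} → -\tfrac{9}{16}x_1 + \tfrac{3}{16}x_2^{2}x_3 - \tfrac{133}{64}x_2x_3 + \tfrac{1}{16}x_2 + \tfrac{9}{4}x_3^{2} - \tfrac{1}{8}x_3 - \tfrac{55}{64}
  leading term x_1: subtract (-\tfrac{9}{112})·f_2 from -\tfrac{9}{16}x_1 + \tfrac{3}{16}x_2^{2}x_3 - \tfrac{133}{64}x_2x_3 + \tfrac{1}{16}x_2 + \tfrac{9}{4}x_3^{2} - \tfrac{1}{8}x_3 - \tfrac{55}{64} → \tfrac{3}{16}x_2^{2}x_3 - \tfrac{133}{64}x_2x_3 + \tfrac{1}{16}x_2 + \tfrac{9}{4}x_3^{2} + \tfrac{1}{64}x_3 - \tfrac{7}{16}
  leading term x_2^{2}x_3: subtract (-3x_2)·h_4 from \tfrac{3}{16}x_2^{2}x_3 - \tfrac{133}{64}x_2x_3 + \tfrac{1}{16}x_2 + \tfrac{9}{4}x_3^{2} + \tfrac{1}{64}x_3 - \tfrac{7}{16} → -\tfrac{9}{4}x_2^{2} - \tfrac{25}{64}x_2x_3 + \tfrac{13}{16}x_2 + \tfrac{9}{4}x_3^{2} + \tfrac{1}{64}x_3 - \tfrac{7}{16}
  leading term x_2^{2}: subtract (\tfrac{9}{2})·h_5 from -\tfrac{9}{4}x_2^{2} - \tfrac{25}{64}x_2x_3 + \tfrac{13}{16}x_2 + \tfrac{9}{4}x_3^{2} + \tfrac{1}{64}x_3 - \tfrac{7}{16} → -\tfrac{25}{64}x_2x_3 - \tfrac{491}{16}x_2 + \tfrac{9}{4}x_3^{2} + \tfrac{1297}{64}x_3 + \tfrac{137}{16}
  leading term x_2x_3: subtract (\tfrac{25}{4})·h_4 from -\tfrac{25}{64}x_2x_3 - \tfrac{491}{16}x_2 + \tfrac{9}{4}x_3^{2} + \tfrac{1297}{64}x_3 + \tfrac{137}{16} → -26x_2 + \tfrac{9}{4}x_3^{2} + \tfrac{67}{4}x_3 + 7
  leading term x_2: subtract (52)·h_6 from -26x_2 + \tfrac{9}{4}x_3^{2} + \tfrac{67}{4}x_3 + 7 → \tfrac{9}{4}x_3^{2} + \tfrac{171}{4}x_3 - 45
  leading term x_3^{2}: no divisor's leading term divides it; move \tfrac{9}{4}x_3^{2} to the remainder.
  leading term x_3: no divisor's leading term divides it; move \tfrac{171}{4}x_3 to the remainder.
  leading term 1: no divisor's leading term divides it; move -45 to the remainder.
  remainder \tfrac{9}{4}x_3^{2} + \tfrac{171}{4}x_3 - 45 ≠ 0; add h_7 = \tfrac{9}{4}x_3^{2} + \tfrac{171}{4}x_3 - 45 to the basis.

The other S-polynomials (S(f_1,h_4), S(f_2,h_4), S(f_3,h_4), S(f_2,h_5), S(f_3,h_5), S(h_4,h_5), S(f_1,h_6), S(f_2,h_6), S(f_3,h_6), S(h_4,h_6), S(h_5,h_6), S(f_1,h_7), S(f_2,h_7), S(f_3,h_7), S(h_4,h_7), S(h_5,h_7), S(h_6,h_7)) all reduce to 0 modulo the current basis, so we have a Gröbner basis.
Inter-reduce: drop elements whose leading term is divisible by another's, tail-reduce, and make monic.
Reduced Gröbner basis: {x_1 + \tfrac{1}{4}x_3 + \tfrac{3}{4}, x_2 + x_3 - 2, x_3^{2} + 19x_3 - 20}.
Label its elements g_1 = x_1 + \tfrac{1}{4}x_3 + \tfrac{3}{4}, g_2 = x_2 + x_3 - 2, g_3 = x_3^{2} + 19x_3 - 20.

Reduce p = 2x_1 + 3x_2 - x_3 modulo G:
  leading term x_1: subtract (2)·g_1 from 2x_1 + 3x_2 - x_3 → 3x_2 - \tfrac{3}{2}x_3 - \tfrac{3}{2}
  leading term x_2: subtract (3)·g_2 from 3x_2 - \tfrac{3}{2}x_3 - \tfrac{3}{2} → -\tfrac{9}{2}x_3 + \tfrac{9}{2}
  leading term x_3: no divisor's leading term divides it; move -\tfrac{9}{2}x_3 to the remainder.
  leading term 1: no divisor's leading term divides it; move \tfrac{9}{2} to the remainder.
  normal form = -\tfrac{9}{2}x_3 + \tfrac{9}{2}.
The normal form is nonzero, so p ∉ I. Since p minus its normal form lies in I, I + (p) = I + (r) where r = -\tfrac{9}{2}x_3 + \tfrac{9}{2}; decide whether this ideal is the whole ring.
Run Buchberger on G together with r (pairs among the g_i already reduce to 0 since G is a Gröbner basis):
g_1 = x_1 + \tfrac{1}{4}x_3 + \tfrac{3}{4}, LT = x_1.
g_2 = x_2 + x_3 - 2, LT = x_2.
g_3 = x_3^{2} + 19x_3 - 20, LT = x_3^{2}.
r = -\tfrac{9}{2}x_3 + \tfrac{9}{2}, LT = x_3.

The S-polynomials (S(g_1,g_2), S(g_1,g_3), S(g_1,r), S(g_2,g_3), S(g_2,r), S(g_3,r)) all reduce to 0 modulo the current basis, so we have a Gröbner basis.
Inter-reduce: drop elements whose leading term is divisible by another's, tail-reduce, and make monic.
Reduced Gröbner basis: {x_1 + 1, x_2 - 1, x_3 - 1}.
The reduced Gröbner basis of I + (p) is {x_1 + 1, x_2 - 1, x_3 - 1} ≠ {1}, a proper ideal, so the enlarged system stays consistent: p is independent of I, with normal form -\tfrac{9}{2}x_3 + \tfrac{9}{2}.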